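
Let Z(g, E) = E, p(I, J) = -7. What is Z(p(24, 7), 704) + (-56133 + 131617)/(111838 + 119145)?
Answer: 162687516/230983 ≈ 704.33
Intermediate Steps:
Z(p(24, 7), 704) + (-56133 + 131617)/(111838 + 119145) = 704 + (-56133 + 131617)/(111838 + 119145) = 704 + 75484/230983 = 162687516/230983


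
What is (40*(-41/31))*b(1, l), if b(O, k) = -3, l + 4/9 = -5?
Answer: 4920/31 ≈ 158.71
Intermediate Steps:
l = -49/9 (l = -4/9 - 5 = -49/9 ≈ -5.4444)
(40*(-41/31))*b(1, l) = (40*(-41/31))*(-3) = -1640/31*(-3) = 4920/31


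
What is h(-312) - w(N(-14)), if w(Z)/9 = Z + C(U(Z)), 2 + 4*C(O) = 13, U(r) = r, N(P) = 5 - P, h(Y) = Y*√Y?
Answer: -783/4 - 624*I*√78 ≈ -195.75 - 5511.0*I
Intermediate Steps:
h(Y) = Y^(3/2)
C(O) = 11/4 (C(O) = -½ + (¼)*13 = -½ + 13/4 = 11/4)
w(Z) = 99/4 + 9*Z (w(Z) = 9*(Z + 11/4) = 9*(11/4 + Z) = 99/4 + 9*Z)
h(-312) - w(N(-14)) = (-312)^(3/2) - (99/4 + 9*(5 - 1*(-14))) = -624*I*√78 - (99/4 + 9*(5 + 14)) = -624*I*√78 - (99/4 + 9*19) = -624*I*√78 - (99/4 + 171) = -624*I*√78 - 1*783/4 = -624*I*√78 - 783/4 = -783/4 - 624*I*√78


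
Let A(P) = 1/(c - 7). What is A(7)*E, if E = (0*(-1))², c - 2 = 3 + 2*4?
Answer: 0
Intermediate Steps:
c = 13 (c = 2 + (3 + 2*4) = 2 + (3 + 8) = 2 + 11 = 13)
A(P) = ⅙ (A(P) = 1/(13 - 7) = 1/6 = ⅙)
E = 0 (E = 0² = 0)
A(7)*E = (⅙)*0 = 0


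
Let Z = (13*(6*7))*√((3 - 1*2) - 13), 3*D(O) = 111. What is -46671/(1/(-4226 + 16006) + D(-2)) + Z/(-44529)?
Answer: -183261460/145287 - 364*I*√3/14843 ≈ -1261.4 - 0.042476*I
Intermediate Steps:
D(O) = 37 (D(O) = (⅓)*111 = 37)
Z = 1092*I*√3 (Z = (13*42)*√((3 - 2) - 13) = 546*√(1 - 13) = 546*√(-12) = 546*(2*I*√3) = 1092*I*√3 ≈ 1891.4*I)
-46671/(1/(-4226 + 16006) + D(-2)) + Z/(-44529) = -46671/(1/(-4226 + 16006) + 37) + (1092*I*√3)/(-44529) = -46671/(1/11780 + 37) + (1092*I*√3)*(-1/44529) = -46671/(1/11780 + 37) - 364*I*√3/14843 = -46671/435861/11780 - 364*I*√3/14843 = -46671*11780/435861 - 364*I*√3/14843 = -183261460/145287 - 364*I*√3/14843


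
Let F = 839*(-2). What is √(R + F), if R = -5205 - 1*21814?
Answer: I*√28697 ≈ 169.4*I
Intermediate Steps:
F = -1678
R = -27019 (R = -5205 - 21814 = -27019)
√(R + F) = √(-27019 - 1678) = √(-28697) = I*√28697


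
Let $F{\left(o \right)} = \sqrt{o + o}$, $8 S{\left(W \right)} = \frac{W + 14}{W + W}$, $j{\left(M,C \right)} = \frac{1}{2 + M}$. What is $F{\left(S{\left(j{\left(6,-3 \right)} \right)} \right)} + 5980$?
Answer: $5980 + \frac{\sqrt{226}}{4} \approx 5983.8$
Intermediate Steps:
$S{\left(W \right)} = \frac{14 + W}{16 W}$ ($S{\left(W \right)} = \frac{\left(W + 14\right) \frac{1}{W + W}}{8} = \frac{\left(14 + W\right) \frac{1}{2 W}}{8} = \frac{\frac{1}{2} \frac{1}{W} \left(14 + W\right)}{8} = \frac{14 + W}{16 W}$)
$F{\left(o \right)} = \sqrt{2} \sqrt{o}$ ($F{\left(o \right)} = \sqrt{2 o} = \sqrt{2} \sqrt{o}$)
$F{\left(S{\left(j{\left(6,-3 \right)} \right)} \right)} + 5980 = \sqrt{2} \sqrt{\frac{14 + \frac{1}{2 + 6}}{16 \frac{1}{2 + 6}}} + 5980 = \sqrt{2} \sqrt{\frac{14 + \frac{1}{8}}{16 \cdot \frac{1}{8}}} + 5980 = \sqrt{2} \sqrt{\frac{\frac{1}{\frac{1}{8}} \left(14 + \frac{1}{8}\right)}{16}} + 5980 = \sqrt{2} \sqrt{\frac{1}{16} \cdot 8 \cdot \frac{113}{8}} + 5980 = \sqrt{2} \sqrt{\frac{113}{16}} + 5980 = \sqrt{2} \frac{\sqrt{113}}{4} + 5980 = \frac{\sqrt{226}}{4} + 5980 = 5980 + \frac{\sqrt{226}}{4}$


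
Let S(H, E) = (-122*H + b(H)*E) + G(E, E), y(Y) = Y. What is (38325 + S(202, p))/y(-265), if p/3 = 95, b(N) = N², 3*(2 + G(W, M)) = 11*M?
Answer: -11643864/265 ≈ -43939.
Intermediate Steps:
G(W, M) = -2 + 11*M/3 (G(W, M) = -2 + (11*M)/3 = -2 + 11*M/3)
p = 285 (p = 3*95 = 285)
S(H, E) = -2 - 122*H + 11*E/3 + E*H² (S(H, E) = (-122*H + H²*E) + (-2 + 11*E/3) = (-122*H + E*H²) + (-2 + 11*E/3) = -2 - 122*H + 11*E/3 + E*H²)
(38325 + S(202, p))/y(-265) = (38325 + (-2 - 122*202 + (11/3)*285 + 285*202²))/(-265) = (38325 + (-2 - 24644 + 1045 + 285*40804))*(-1/265) = (38325 + (-2 - 24644 + 1045 + 11629140))*(-1/265) = (38325 + 11605539)*(-1/265) = 11643864*(-1/265) = -11643864/265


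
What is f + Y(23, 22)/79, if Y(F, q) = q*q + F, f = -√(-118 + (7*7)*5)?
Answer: 507/79 - √127 ≈ -4.8517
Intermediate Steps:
f = -√127 (f = -√(-118 + 49*5) = -√(-118 + 245) = -√127 ≈ -11.269)
Y(F, q) = F + q² (Y(F, q) = q² + F = F + q²)
f + Y(23, 22)/79 = -√127 + (23 + 22²)/79 = -√127 + (23 + 484)*(1/79) = -√127 + 507*(1/79) = -√127 + 507/79 = 507/79 - √127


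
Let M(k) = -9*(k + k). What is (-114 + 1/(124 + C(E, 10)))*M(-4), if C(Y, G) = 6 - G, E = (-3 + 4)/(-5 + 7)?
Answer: -41037/5 ≈ -8207.4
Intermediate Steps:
E = 1/2 ≈ 0.50000
M(k) = -18*k
(-114 + 1/(124 + C(E, 10)))*M(-4) = (-114 + 1/(124 + (6 - 1*10)))*(-18*(-4)) = (-114 + 1/(124 + (6 - 10)))*72 = (-114 + 1/(124 - 4))*72 = (-114 + 1/120)*72 = -13679/120*72 = -41037/5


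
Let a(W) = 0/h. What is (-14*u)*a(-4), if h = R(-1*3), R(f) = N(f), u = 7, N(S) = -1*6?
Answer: 0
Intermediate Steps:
N(S) = -6
R(f) = -6
h = -6
a(W) = 0 (a(W) = 0/(-6) = 0*(-⅙) = 0)
(-14*u)*a(-4) = -14*7*0 = -98*0 = 0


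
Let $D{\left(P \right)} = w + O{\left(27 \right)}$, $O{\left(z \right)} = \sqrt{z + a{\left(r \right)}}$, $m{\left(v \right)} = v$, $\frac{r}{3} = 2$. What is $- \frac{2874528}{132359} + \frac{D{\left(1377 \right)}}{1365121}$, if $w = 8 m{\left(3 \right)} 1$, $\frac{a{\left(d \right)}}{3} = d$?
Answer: $- \frac{3924075361272}{180686050439} + \frac{3 \sqrt{5}}{1365121} \approx -21.718$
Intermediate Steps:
$r = 6$ ($r = 3 \cdot 2 = 6$)
$a{\left(d \right)} = 3 d$
$O{\left(z \right)} = \sqrt{18 + z}$ ($O{\left(z \right)} = \sqrt{z + 3 \cdot 6} = \sqrt{z + 18} = \sqrt{18 + z}$)
$w = 24$ ($w = 8 \cdot 3 \cdot 1 = 24 \cdot 1 = 24$)
$D{\left(P \right)} = 24 + 3 \sqrt{5}$ ($D{\left(P \right)} = 24 + \sqrt{18 + 27} = 24 + \sqrt{45} = 24 + 3 \sqrt{5}$)
$- \frac{2874528}{132359} + \frac{D{\left(1377 \right)}}{1365121} = - \frac{2874528}{132359} + \frac{24 + 3 \sqrt{5}}{1365121} = \left(-2874528\right) \frac{1}{132359} + \left(24 + 3 \sqrt{5}\right) \frac{1}{1365121} = - \frac{2874528}{132359} + \left(\frac{24}{1365121} + \frac{3 \sqrt{5}}{1365121}\right) = - \frac{3924075361272}{180686050439} + \frac{3 \sqrt{5}}{1365121}$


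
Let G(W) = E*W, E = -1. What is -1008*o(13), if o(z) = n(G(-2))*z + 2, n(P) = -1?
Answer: 11088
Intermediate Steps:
G(W) = -W
o(z) = 2 - z (o(z) = -z + 2 = 2 - z)
-1008*o(13) = -1008*(2 - 1*13) = -1008*(2 - 13) = -1008*(-11) = 11088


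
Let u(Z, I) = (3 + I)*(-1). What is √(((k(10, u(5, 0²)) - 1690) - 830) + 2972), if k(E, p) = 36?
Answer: 2*√122 ≈ 22.091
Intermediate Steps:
u(Z, I) = -3 - I
√(((k(10, u(5, 0²)) - 1690) - 830) + 2972) = √(((36 - 1690) - 830) + 2972) = √((-1654 - 830) + 2972) = √(-2484 + 2972) = √488 = 2*√122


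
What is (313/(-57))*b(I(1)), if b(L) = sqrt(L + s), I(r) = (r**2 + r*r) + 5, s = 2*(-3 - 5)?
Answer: -313*I/19 ≈ -16.474*I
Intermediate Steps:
s = -16 (s = 2*(-8) = -16)
I(r) = 5 + 2*r**2 (I(r) = (r**2 + r**2) + 5 = 2*r**2 + 5 = 5 + 2*r**2)
b(L) = sqrt(-16 + L) (b(L) = sqrt(L - 16) = sqrt(-16 + L))
(313/(-57))*b(I(1)) = (313/(-57))*sqrt(-16 + (5 + 2*1**2)) = (313*(-1/57))*sqrt(-16 + (5 + 2*1)) = -313*sqrt(-16 + (5 + 2))/57 = -313*sqrt(-16 + 7)/57 = -313*I/19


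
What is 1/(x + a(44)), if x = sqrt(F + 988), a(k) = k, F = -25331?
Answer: 4/2389 - I*sqrt(24343)/26279 ≈ 0.0016743 - 0.0059372*I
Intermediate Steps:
x = I*sqrt(24343) (x = sqrt(-25331 + 988) = sqrt(-24343) = I*sqrt(24343) ≈ 156.02*I)
1/(x + a(44)) = 1/(I*sqrt(24343) + 44) = 1/(44 + I*sqrt(24343))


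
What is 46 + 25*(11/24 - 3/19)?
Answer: 24401/456 ≈ 53.511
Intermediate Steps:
46 + 25*(11/24 - 3/19) = 46 + 25*(137/456) = 46 + 3425/456 = 24401/456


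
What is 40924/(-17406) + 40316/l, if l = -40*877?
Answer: -267169277/76325310 ≈ -3.5004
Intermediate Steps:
l = -35080
40924/(-17406) + 40316/l = 40924/(-17406) + 40316/(-35080) = 40924*(-1/17406) + 40316*(-1/35080) = -20462/8703 - 10079/8770 = -267169277/76325310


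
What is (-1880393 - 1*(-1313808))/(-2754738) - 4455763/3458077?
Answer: -1473595014007/1360870874118 ≈ -1.0828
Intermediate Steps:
(-1880393 - 1*(-1313808))/(-2754738) - 4455763/3458077 = (-1880393 + 1313808)*(-1/2754738) - 4455763*1/3458077 = -566585*(-1/2754738) - 4455763/3458077 = 566585/2754738 - 4455763/3458077 = -1473595014007/1360870874118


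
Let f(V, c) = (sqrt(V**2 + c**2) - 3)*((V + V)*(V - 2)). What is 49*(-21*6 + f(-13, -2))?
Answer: -63504 + 19110*sqrt(173) ≈ 1.8785e+5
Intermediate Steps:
f(V, c) = 2*V*(-3 + sqrt(V**2 + c**2))*(-2 + V) (f(V, c) = (-3 + sqrt(V**2 + c**2))*((2*V)*(-2 + V)) = (-3 + sqrt(V**2 + c**2))*(2*V*(-2 + V)) = 2*V*(-3 + sqrt(V**2 + c**2))*(-2 + V))
49*(-21*6 + f(-13, -2)) = 49*(-21*6 + 2*(-13)*(6 - 3*(-13) - 2*sqrt((-13)**2 + (-2)**2) - 13*sqrt((-13)**2 + (-2)**2))) = 49*(-126 + 2*(-13)*(6 + 39 - 2*sqrt(169 + 4) - 13*sqrt(169 + 4))) = 49*(-126 + 2*(-13)*(6 + 39 - 2*sqrt(173) - 13*sqrt(173))) = 49*(-126 + 2*(-13)*(45 - 15*sqrt(173))) = 49*(-126 + (-1170 + 390*sqrt(173))) = 49*(-1296 + 390*sqrt(173)) = -63504 + 19110*sqrt(173)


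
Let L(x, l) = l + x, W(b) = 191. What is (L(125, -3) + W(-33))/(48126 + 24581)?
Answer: 313/72707 ≈ 0.0043050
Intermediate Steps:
(L(125, -3) + W(-33))/(48126 + 24581) = ((-3 + 125) + 191)/(48126 + 24581) = (122 + 191)/72707 = 313*(1/72707) = 313/72707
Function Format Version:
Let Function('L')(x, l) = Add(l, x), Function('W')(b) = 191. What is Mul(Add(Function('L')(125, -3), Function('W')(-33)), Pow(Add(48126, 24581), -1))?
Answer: Rational(313, 72707) ≈ 0.0043050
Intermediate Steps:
Mul(Add(Function('L')(125, -3), Function('W')(-33)), Pow(Add(48126, 24581), -1)) = Mul(Add(Add(-3, 125), 191), Pow(Add(48126, 24581), -1)) = Mul(Add(122, 191), Pow(72707, -1)) = Mul(313, Rational(1, 72707)) = Rational(313, 72707)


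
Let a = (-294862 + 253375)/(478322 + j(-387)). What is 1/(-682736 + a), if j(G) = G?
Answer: -477935/326303471647 ≈ -1.4647e-6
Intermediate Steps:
a = -41487/477935 (a = (-294862 + 253375)/(478322 - 387) = -41487/477935 ≈ -0.086805)
1/(-682736 + a) = 1/(-682736 - 41487/477935) = 1/(-326303471647/477935) = -477935/326303471647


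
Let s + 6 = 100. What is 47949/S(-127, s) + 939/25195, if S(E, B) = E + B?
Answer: -36607396/25195 ≈ -1453.0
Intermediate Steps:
s = 94 (s = -6 + 100 = 94)
S(E, B) = B + E
47949/S(-127, s) + 939/25195 = 47949/(94 - 127) + 939/25195 = 47949/(-33) + 939*(1/25195) = 47949*(-1/33) + 939/25195 = -1453 + 939/25195 = -36607396/25195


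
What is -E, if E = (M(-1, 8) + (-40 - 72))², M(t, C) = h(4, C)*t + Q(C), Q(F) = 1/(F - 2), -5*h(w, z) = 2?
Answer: -11175649/900 ≈ -12417.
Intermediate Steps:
h(w, z) = -⅖ (h(w, z) = -⅕*2 = -⅖)
Q(F) = 1/(-2 + F)
M(t, C) = 1/(-2 + C) - 2*t/5 (M(t, C) = -2*t/5 + 1/(-2 + C) = 1/(-2 + C) - 2*t/5)
E = 11175649/900 (E = ((5 - 2*(-1)*(-2 + 8))/(5*(-2 + 8)) + (-40 - 72))² = ((⅕)*(5 - 2*(-1)*6)/6 - 112)² = ((⅕)*(⅙)*(5 + 12) - 112)² = ((⅕)*(⅙)*17 - 112)² = (17/30 - 112)² = (-3343/30)² = 11175649/900 ≈ 12417.)
-E = -1*11175649/900 = -11175649/900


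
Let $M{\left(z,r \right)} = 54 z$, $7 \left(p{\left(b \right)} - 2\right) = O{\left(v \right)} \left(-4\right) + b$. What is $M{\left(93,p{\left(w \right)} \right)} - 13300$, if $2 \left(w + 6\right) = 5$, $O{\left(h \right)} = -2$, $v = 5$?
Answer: $-8278$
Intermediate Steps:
$w = - \frac{7}{2}$ ($w = -6 + \frac{1}{2} \cdot 5 = -6 + \frac{5}{2} = - \frac{7}{2} \approx -3.5$)
$p{\left(b \right)} = \frac{22}{7} + \frac{b}{7}$ ($p{\left(b \right)} = 2 + \frac{\left(-2\right) \left(-4\right) + b}{7} = 2 + \frac{8 + b}{7} = 2 + \left(\frac{8}{7} + \frac{b}{7}\right) = \frac{22}{7} + \frac{b}{7}$)
$M{\left(93,p{\left(w \right)} \right)} - 13300 = 54 \cdot 93 - 13300 = 5022 - 13300 = -8278$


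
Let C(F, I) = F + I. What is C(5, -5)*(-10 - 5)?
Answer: 0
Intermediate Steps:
C(5, -5)*(-10 - 5) = (5 - 5)*(-10 - 5) = 0*(-15) = 0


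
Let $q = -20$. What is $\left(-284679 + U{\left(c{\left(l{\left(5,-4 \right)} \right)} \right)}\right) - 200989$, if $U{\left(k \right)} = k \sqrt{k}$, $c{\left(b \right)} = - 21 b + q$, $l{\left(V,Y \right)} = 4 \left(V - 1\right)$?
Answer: $-485668 - 712 i \sqrt{89} \approx -4.8567 \cdot 10^{5} - 6717.0 i$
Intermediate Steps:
$l{\left(V,Y \right)} = -4 + 4 V$ ($l{\left(V,Y \right)} = 4 \left(-1 + V\right) = -4 + 4 V$)
$c{\left(b \right)} = -20 - 21 b$ ($c{\left(b \right)} = - 21 b - 20 = -20 - 21 b$)
$U{\left(k \right)} = k^{\frac{3}{2}}$
$\left(-284679 + U{\left(c{\left(l{\left(5,-4 \right)} \right)} \right)}\right) - 200989 = \left(-284679 + \left(-20 - 21 \left(-4 + 4 \cdot 5\right)\right)^{\frac{3}{2}}\right) - 200989 = \left(-284679 + \left(-20 - 21 \left(-4 + 20\right)\right)^{\frac{3}{2}}\right) - 200989 = \left(-284679 + \left(-20 - 336\right)^{\frac{3}{2}}\right) - 200989 = \left(-284679 + \left(-356\right)^{\frac{3}{2}}\right) - 200989 = \left(-284679 - 712 i \sqrt{89}\right) - 200989 = -485668 - 712 i \sqrt{89}$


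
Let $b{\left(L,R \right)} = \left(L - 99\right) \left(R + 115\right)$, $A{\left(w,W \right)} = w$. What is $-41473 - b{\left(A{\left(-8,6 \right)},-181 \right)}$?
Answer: $-48535$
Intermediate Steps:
$b{\left(L,R \right)} = \left(-99 + L\right) \left(115 + R\right)$
$-41473 - b{\left(A{\left(-8,6 \right)},-181 \right)} = -41473 - \left(-11385 - -17919 + 115 \left(-8\right) - -1448\right) = -41473 - \left(-11385 + 17919 - 920 + 1448\right) = -41473 - 7062 = -48535$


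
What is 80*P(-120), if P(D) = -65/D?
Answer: 130/3 ≈ 43.333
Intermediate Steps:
80*P(-120) = 80*(-65/(-120)) = 80*(-65*(-1/120)) = 80*(13/24) = 130/3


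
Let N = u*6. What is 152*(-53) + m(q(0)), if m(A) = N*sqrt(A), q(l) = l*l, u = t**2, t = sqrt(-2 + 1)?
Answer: -8056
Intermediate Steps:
t = I (t = sqrt(-1) = I ≈ 1.0*I)
u = -1 (u = I**2 = -1)
q(l) = l**2
N = -6 (N = -1*6 = -6)
m(A) = -6*sqrt(A)
152*(-53) + m(q(0)) = 152*(-53) - 6*sqrt(0**2) = -8056 - 6*sqrt(0) = -8056 - 6*0 = -8056 + 0 = -8056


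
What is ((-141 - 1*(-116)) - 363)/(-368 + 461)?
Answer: -388/93 ≈ -4.1720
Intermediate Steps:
((-141 - 1*(-116)) - 363)/(-368 + 461) = ((-141 + 116) - 363)/93 = (-25 - 363)*(1/93) = -388*1/93 = -388/93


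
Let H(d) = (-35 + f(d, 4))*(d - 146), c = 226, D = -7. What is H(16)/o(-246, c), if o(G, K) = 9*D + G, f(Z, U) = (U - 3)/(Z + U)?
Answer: -3029/206 ≈ -14.704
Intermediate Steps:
f(Z, U) = (-3 + U)/(U + Z)
o(G, K) = -63 + G (o(G, K) = 9*(-7) + G = -63 + G)
H(d) = (-146 + d)*(-35 + 1/(4 + d)) (H(d) = (-35 + (-3 + 4)/(4 + d))*(d - 146) = (-35 + 1/(4 + d))*(-146 + d) = (-146 + d)*(-35 + 1/(4 + d)))
H(16)/o(-246, c) = ((20294 - 35*16² + 4971*16)/(4 + 16))/(-63 - 246) = ((20294 - 35*256 + 79536)/20)/(-309) = ((20294 - 8960 + 79536)/20)*(-1/309) = ((1/20)*90870)*(-1/309) = (9087/2)*(-1/309) = -3029/206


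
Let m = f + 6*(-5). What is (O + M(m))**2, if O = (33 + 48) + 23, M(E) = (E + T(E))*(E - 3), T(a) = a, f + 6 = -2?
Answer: 10368400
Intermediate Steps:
f = -8 (f = -6 - 2 = -8)
m = -38 (m = -8 + 6*(-5) = -8 - 30 = -38)
M(E) = 2*E*(-3 + E) (M(E) = (E + E)*(E - 3) = (2*E)*(-3 + E) = 2*E*(-3 + E))
O = 104 (O = 81 + 23 = 104)
(O + M(m))**2 = (104 + 2*(-38)*(-3 - 38))**2 = (104 + 2*(-38)*(-41))**2 = (104 + 3116)**2 = 3220**2 = 10368400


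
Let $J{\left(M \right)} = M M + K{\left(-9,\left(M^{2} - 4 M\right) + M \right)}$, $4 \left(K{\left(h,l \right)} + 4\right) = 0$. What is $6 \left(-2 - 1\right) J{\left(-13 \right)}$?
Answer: $-2970$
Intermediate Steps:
$K{\left(h,l \right)} = -4$ ($K{\left(h,l \right)} = -4 + \frac{1}{4} \cdot 0 = -4 + 0 = -4$)
$J{\left(M \right)} = -4 + M^{2}$ ($J{\left(M \right)} = M M - 4 = M^{2} - 4 = -4 + M^{2}$)
$6 \left(-2 - 1\right) J{\left(-13 \right)} = 6 \left(-2 - 1\right) \left(-4 + \left(-13\right)^{2}\right) = 6 \left(-3\right) \left(-4 + 169\right) = \left(-18\right) 165 = -2970$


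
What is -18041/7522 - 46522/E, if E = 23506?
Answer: -55286445/12629438 ≈ -4.3776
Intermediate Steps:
-18041/7522 - 46522/E = -18041/7522 - 46522/23506 = -18041*1/7522 - 46522*1/23506 = -18041/7522 - 3323/1679 = -55286445/12629438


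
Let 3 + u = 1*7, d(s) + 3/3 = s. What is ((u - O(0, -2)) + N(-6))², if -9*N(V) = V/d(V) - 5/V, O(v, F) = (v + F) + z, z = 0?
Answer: 4826809/142884 ≈ 33.781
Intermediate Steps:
O(v, F) = F + v (O(v, F) = (v + F) + 0 = (F + v) + 0 = F + v)
d(s) = -1 + s
u = 4 (u = -3 + 1*7 = -3 + 7 = 4)
N(V) = 5/(9*V) - V/(9*(-1 + V)) (N(V) = -(V/(-1 + V) - 5/V)/9 = -(-5/V + V/(-1 + V))/9 = 5/(9*V) - V/(9*(-1 + V)))
((u - O(0, -2)) + N(-6))² = ((4 - (-2 + 0)) + (⅑)*(-5 - 1*(-6)² + 5*(-6))/(-6*(-1 - 6)))² = ((4 - 1*(-2)) + (⅑)*(-⅙)*(-5 - 1*36 - 30)/(-7))² = ((4 + 2) + (⅑)*(-⅙)*(-⅐)*(-5 - 36 - 30))² = (6 + (⅑)*(-⅙)*(-⅐)*(-71))² = (6 - 71/378)² = (2197/378)² = 4826809/142884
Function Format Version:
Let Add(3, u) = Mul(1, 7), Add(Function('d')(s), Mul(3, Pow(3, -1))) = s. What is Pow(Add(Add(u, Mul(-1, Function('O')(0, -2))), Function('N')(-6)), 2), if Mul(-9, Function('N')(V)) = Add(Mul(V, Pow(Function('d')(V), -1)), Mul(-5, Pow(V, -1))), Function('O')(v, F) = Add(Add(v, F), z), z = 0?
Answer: Rational(4826809, 142884) ≈ 33.781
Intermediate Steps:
Function('O')(v, F) = Add(F, v) (Function('O')(v, F) = Add(Add(v, F), 0) = Add(Add(F, v), 0) = Add(F, v))
Function('d')(s) = Add(-1, s)
u = 4 (u = Add(-3, Mul(1, 7)) = Add(-3, 7) = 4)
Function('N')(V) = Add(Mul(Rational(5, 9), Pow(V, -1)), Mul(Rational(-1, 9), V, Pow(Add(-1, V), -1))) (Function('N')(V) = Mul(Rational(-1, 9), Add(Mul(V, Pow(Add(-1, V), -1)), Mul(-5, Pow(V, -1)))) = Mul(Rational(-1, 9), Add(Mul(-5, Pow(V, -1)), Mul(V, Pow(Add(-1, V), -1)))) = Add(Mul(Rational(5, 9), Pow(V, -1)), Mul(Rational(-1, 9), V, Pow(Add(-1, V), -1))))
Pow(Add(Add(u, Mul(-1, Function('O')(0, -2))), Function('N')(-6)), 2) = Pow(Add(Add(4, Mul(-1, Add(-2, 0))), Mul(Rational(1, 9), Pow(-6, -1), Pow(Add(-1, -6), -1), Add(-5, Mul(-1, Pow(-6, 2)), Mul(5, -6)))), 2) = Pow(Add(Add(4, Mul(-1, -2)), Mul(Rational(1, 9), Rational(-1, 6), Pow(-7, -1), Add(-5, Mul(-1, 36), -30))), 2) = Pow(Add(Add(4, 2), Mul(Rational(1, 9), Rational(-1, 6), Rational(-1, 7), Add(-5, -36, -30))), 2) = Pow(Add(6, Mul(Rational(1, 9), Rational(-1, 6), Rational(-1, 7), -71)), 2) = Pow(Add(6, Rational(-71, 378)), 2) = Pow(Rational(2197, 378), 2) = Rational(4826809, 142884)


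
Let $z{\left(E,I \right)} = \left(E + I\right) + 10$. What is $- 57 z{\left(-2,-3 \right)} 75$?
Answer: $-21375$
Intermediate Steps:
$z{\left(E,I \right)} = 10 + E + I$
$- 57 z{\left(-2,-3 \right)} 75 = - 57 \left(10 - 2 - 3\right) 75 = \left(-57\right) 5 \cdot 75 = \left(-285\right) 75 = -21375$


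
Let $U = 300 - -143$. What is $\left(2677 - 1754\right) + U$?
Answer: $1366$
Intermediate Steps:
$U = 443$ ($U = 300 + 143 = 443$)
$\left(2677 - 1754\right) + U = \left(2677 - 1754\right) + 443 = 923 + 443 = 1366$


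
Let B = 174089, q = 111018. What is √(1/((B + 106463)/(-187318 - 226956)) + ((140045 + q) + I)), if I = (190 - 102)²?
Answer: √1273152115873055/70138 ≈ 508.73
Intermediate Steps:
I = 7744 (I = 88² = 7744)
√(1/((B + 106463)/(-187318 - 226956)) + ((140045 + q) + I)) = √(1/((174089 + 106463)/(-187318 - 226956)) + ((140045 + 111018) + 7744)) = √(1/(280552/(-414274)) + (251063 + 7744)) = √(1/(280552*(-1/414274)) + 258807) = √(1/(-140276/207137) + 258807) = √(-207137/140276 + 258807) = √(36304203595/140276) = √1273152115873055/70138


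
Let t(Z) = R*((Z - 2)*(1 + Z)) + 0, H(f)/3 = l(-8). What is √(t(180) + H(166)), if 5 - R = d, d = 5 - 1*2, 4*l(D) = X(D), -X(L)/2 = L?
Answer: 8*√1007 ≈ 253.87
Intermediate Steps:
X(L) = -2*L
l(D) = -D/2 (l(D) = (-2*D)/4 = -D/2)
d = 3 (d = 5 - 2 = 3)
R = 2 (R = 5 - 1*3 = 5 - 3 = 2)
H(f) = 12 (H(f) = 3*(-½*(-8)) = 3*4 = 12)
t(Z) = 2*(1 + Z)*(-2 + Z) (t(Z) = 2*((Z - 2)*(1 + Z)) + 0 = 2*((-2 + Z)*(1 + Z)) + 0 = 2*((1 + Z)*(-2 + Z)) + 0 = 2*(1 + Z)*(-2 + Z) + 0 = 2*(1 + Z)*(-2 + Z))
√(t(180) + H(166)) = √((-4 - 2*180 + 2*180²) + 12) = √((-4 - 360 + 2*32400) + 12) = √((-4 - 360 + 64800) + 12) = √(64436 + 12) = √64448 = 8*√1007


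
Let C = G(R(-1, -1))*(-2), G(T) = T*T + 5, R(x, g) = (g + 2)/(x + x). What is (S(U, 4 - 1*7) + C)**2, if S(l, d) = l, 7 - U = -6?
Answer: 25/4 ≈ 6.2500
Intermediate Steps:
R(x, g) = (2 + g)/(2*x) (R(x, g) = (2 + g)/((2*x)) = (2 + g)*(1/(2*x)) = (2 + g)/(2*x))
G(T) = 5 + T**2 (G(T) = T**2 + 5 = 5 + T**2)
U = 13 (U = 7 - 1*(-6) = 7 + 6 = 13)
C = -21/2 (C = (5 + ((1/2)*(2 - 1)/(-1))**2)*(-2) = (5 + ((1/2)*(-1)*1)**2)*(-2) = (5 + (-1/2)**2)*(-2) = (5 + 1/4)*(-2) = (21/4)*(-2) = -21/2 ≈ -10.500)
(S(U, 4 - 1*7) + C)**2 = (13 - 21/2)**2 = (5/2)**2 = 25/4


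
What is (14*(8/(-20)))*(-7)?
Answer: 196/5 ≈ 39.200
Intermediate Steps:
(14*(8/(-20)))*(-7) = (14*(8*(-1/20)))*(-7) = (14*(-⅖))*(-7) = -28/5*(-7) = 196/5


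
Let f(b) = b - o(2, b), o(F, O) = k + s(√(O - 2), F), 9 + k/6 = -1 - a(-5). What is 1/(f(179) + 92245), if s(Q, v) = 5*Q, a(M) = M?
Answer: 30818/2849245897 + 5*√177/8547737691 ≈ 1.0824e-5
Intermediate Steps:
k = -30 (k = -54 + 6*(-1 - 1*(-5)) = -54 + 6*(-1 + 5) = -54 + 6*4 = -54 + 24 = -30)
o(F, O) = -30 + 5*√(-2 + O) (o(F, O) = -30 + 5*√(O - 2) = -30 + 5*√(-2 + O))
f(b) = 30 + b - 5*√(-2 + b) (f(b) = b - (-30 + 5*√(-2 + b)) = b + (30 - 5*√(-2 + b)) = 30 + b - 5*√(-2 + b))
1/(f(179) + 92245) = 1/((30 + 179 - 5*√(-2 + 179)) + 92245) = 1/((30 + 179 - 5*√177) + 92245) = 1/((209 - 5*√177) + 92245) = 1/(92454 - 5*√177)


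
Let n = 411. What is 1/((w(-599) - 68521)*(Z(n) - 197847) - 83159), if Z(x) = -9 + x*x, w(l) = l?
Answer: 1/1999904041 ≈ 5.0002e-10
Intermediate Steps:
Z(x) = -9 + x²
1/((w(-599) - 68521)*(Z(n) - 197847) - 83159) = 1/((-599 - 68521)*((-9 + 411²) - 197847) - 83159) = 1/(-69120*((-9 + 168921) - 197847) - 83159) = 1/(-69120*(168912 - 197847) - 83159) = 1/(-69120*(-28935) - 83159) = 1/(1999987200 - 83159) = 1/1999904041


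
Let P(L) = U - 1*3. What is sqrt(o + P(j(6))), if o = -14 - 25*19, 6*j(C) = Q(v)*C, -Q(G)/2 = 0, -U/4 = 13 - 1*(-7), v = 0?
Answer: 2*I*sqrt(143) ≈ 23.917*I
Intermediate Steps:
U = -80 (U = -4*(13 - 1*(-7)) = -4*(13 + 7) = -4*20 = -80)
Q(G) = 0 (Q(G) = -2*0 = 0)
j(C) = 0 (j(C) = (0*C)/6 = (1/6)*0 = 0)
P(L) = -83 (P(L) = -80 - 1*3 = -80 - 3 = -83)
o = -489 (o = -14 - 475 = -489)
sqrt(o + P(j(6))) = sqrt(-489 - 83) = sqrt(-572) = 2*I*sqrt(143)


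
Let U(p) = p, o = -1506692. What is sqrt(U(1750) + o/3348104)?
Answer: 3*sqrt(136195181454278)/837026 ≈ 41.828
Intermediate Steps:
sqrt(U(1750) + o/3348104) = sqrt(1750 - 1506692/3348104) = sqrt(1750 - 1506692*1/3348104) = sqrt(1750 - 376673/837026) = sqrt(1464418827/837026) = 3*sqrt(136195181454278)/837026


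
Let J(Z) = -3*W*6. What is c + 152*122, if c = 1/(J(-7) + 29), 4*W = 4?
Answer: 203985/11 ≈ 18544.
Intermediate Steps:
W = 1 (W = (1/4)*4 = 1)
J(Z) = -18 (J(Z) = -3*1*6 = -3*6 = -18)
c = 1/11 (c = 1/(-18 + 29) = 1/11 ≈ 0.090909)
c + 152*122 = 1/11 + 152*122 = 1/11 + 18544 = 203985/11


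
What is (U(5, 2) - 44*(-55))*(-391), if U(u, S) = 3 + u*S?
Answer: -951303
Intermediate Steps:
U(u, S) = 3 + S*u
(U(5, 2) - 44*(-55))*(-391) = ((3 + 2*5) - 44*(-55))*(-391) = ((3 + 10) + 2420)*(-391) = (13 + 2420)*(-391) = 2433*(-391) = -951303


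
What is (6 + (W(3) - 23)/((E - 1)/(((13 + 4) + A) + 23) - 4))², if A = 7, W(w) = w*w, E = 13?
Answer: 734449/7744 ≈ 94.841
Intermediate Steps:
W(w) = w²
(6 + (W(3) - 23)/((E - 1)/(((13 + 4) + A) + 23) - 4))² = (6 + (3² - 23)/((13 - 1)/(((13 + 4) + 7) + 23) - 4))² = (6 + (9 - 23)/(12/((17 + 7) + 23) - 4))² = (6 - 14/(12/(24 + 23) - 4))² = (6 - 14/(12/47 - 4))² = (6 - 14/(-176/47))² = (6 - 14*(-47/176))² = (6 + 329/88)² = (857/88)² = 734449/7744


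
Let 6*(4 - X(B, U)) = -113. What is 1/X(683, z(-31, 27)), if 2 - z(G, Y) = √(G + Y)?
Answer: 6/137 ≈ 0.043796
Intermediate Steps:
z(G, Y) = 2 - √(G + Y)
X(B, U) = 137/6 (X(B, U) = 4 - ⅙*(-113) = 4 + 113/6 = 137/6)
1/X(683, z(-31, 27)) = 1/(137/6) = 6/137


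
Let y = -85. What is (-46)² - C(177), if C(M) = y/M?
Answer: 374617/177 ≈ 2116.5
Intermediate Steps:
C(M) = -85/M
(-46)² - C(177) = (-46)² - (-85)/177 = 2116 - (-85)/177 = 2116 - 1*(-85/177) = 2116 + 85/177 = 374617/177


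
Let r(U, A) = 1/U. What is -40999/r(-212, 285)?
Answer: 8691788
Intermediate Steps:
-40999/r(-212, 285) = -40999/(1/(-212)) = -40999/(-1/212) = -40999*(-212) = 8691788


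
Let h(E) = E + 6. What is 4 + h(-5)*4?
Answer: 8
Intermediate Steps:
h(E) = 6 + E
4 + h(-5)*4 = 4 + (6 - 5)*4 = 4 + 1*4 = 4 + 4 = 8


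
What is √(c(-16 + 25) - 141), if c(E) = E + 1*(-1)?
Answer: I*√133 ≈ 11.533*I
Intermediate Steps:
c(E) = -1 + E (c(E) = E - 1 = -1 + E)
√(c(-16 + 25) - 141) = √((-1 + (-16 + 25)) - 141) = √((-1 + 9) - 141) = √(8 - 141) = √(-133) = I*√133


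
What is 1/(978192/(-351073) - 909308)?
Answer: -351073/319234465676 ≈ -1.0997e-6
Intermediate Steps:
1/(978192/(-351073) - 909308) = 1/(978192*(-1/351073) - 909308) = 1/(-978192/351073 - 909308) = 1/(-319234465676/351073) = -351073/319234465676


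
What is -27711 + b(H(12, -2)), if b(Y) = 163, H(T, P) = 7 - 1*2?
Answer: -27548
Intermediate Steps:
H(T, P) = 5 (H(T, P) = 7 - 2 = 5)
-27711 + b(H(12, -2)) = -27711 + 163 = -27548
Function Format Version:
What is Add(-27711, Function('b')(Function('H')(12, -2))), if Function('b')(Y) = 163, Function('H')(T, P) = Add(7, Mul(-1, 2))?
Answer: -27548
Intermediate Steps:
Function('H')(T, P) = 5 (Function('H')(T, P) = Add(7, -2) = 5)
Add(-27711, Function('b')(Function('H')(12, -2))) = Add(-27711, 163) = -27548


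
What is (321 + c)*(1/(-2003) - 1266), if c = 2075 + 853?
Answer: -8238810951/2003 ≈ -4.1132e+6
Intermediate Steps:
c = 2928
(321 + c)*(1/(-2003) - 1266) = (321 + 2928)*(1/(-2003) - 1266) = 3249*(-1/2003 - 1266) = 3249*(-2535799/2003) = -8238810951/2003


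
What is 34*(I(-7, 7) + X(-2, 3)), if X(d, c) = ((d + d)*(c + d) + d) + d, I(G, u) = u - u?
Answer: -272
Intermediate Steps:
I(G, u) = 0
X(d, c) = 2*d + 2*d*(c + d) (X(d, c) = ((2*d)*(c + d) + d) + d = (2*d*(c + d) + d) + d = (d + 2*d*(c + d)) + d = 2*d + 2*d*(c + d))
34*(I(-7, 7) + X(-2, 3)) = 34*(0 + 2*(-2)*(1 + 3 - 2)) = 34*(0 + 2*(-2)*2) = 34*(0 - 8) = 34*(-8) = -272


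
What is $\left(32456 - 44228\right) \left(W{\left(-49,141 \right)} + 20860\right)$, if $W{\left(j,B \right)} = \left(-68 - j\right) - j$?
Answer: $-245917080$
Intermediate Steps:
$W{\left(j,B \right)} = -68 - 2 j$
$\left(32456 - 44228\right) \left(W{\left(-49,141 \right)} + 20860\right) = \left(32456 - 44228\right) \left(\left(-68 - -98\right) + 20860\right) = - 11772 \left(\left(-68 + 98\right) + 20860\right) = - 11772 \left(30 + 20860\right) = \left(-11772\right) 20890 = -245917080$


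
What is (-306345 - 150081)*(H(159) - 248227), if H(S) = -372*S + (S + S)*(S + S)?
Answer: 94138318926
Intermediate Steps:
H(S) = -372*S + 4*S² (H(S) = -372*S + (2*S)*(2*S) = -372*S + 4*S²)
(-306345 - 150081)*(H(159) - 248227) = (-306345 - 150081)*(4*159*(-93 + 159) - 248227) = -456426*(4*159*66 - 248227) = -456426*(41976 - 248227) = -456426*(-206251) = 94138318926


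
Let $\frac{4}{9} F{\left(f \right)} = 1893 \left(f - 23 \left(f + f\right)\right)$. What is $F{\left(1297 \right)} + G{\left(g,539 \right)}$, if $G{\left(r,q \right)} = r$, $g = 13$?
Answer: $- \frac{994364453}{4} \approx -2.4859 \cdot 10^{8}$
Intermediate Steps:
$F{\left(f \right)} = - \frac{766665 f}{4}$ ($F{\left(f \right)} = \frac{9 \cdot 1893 \left(f - 23 \left(f + f\right)\right)}{4} = \frac{9 \cdot 1893 \left(f - 23 \cdot 2 f\right)}{4} = \frac{9 \cdot 1893 \left(f - 46 f\right)}{4} = \frac{9 \cdot 1893 \left(- 45 f\right)}{4} = \frac{9 \left(- 85185 f\right)}{4} = - \frac{766665 f}{4}$)
$F{\left(1297 \right)} + G{\left(g,539 \right)} = \left(- \frac{766665}{4}\right) 1297 + 13 = - \frac{994364505}{4} + 13 = - \frac{994364453}{4}$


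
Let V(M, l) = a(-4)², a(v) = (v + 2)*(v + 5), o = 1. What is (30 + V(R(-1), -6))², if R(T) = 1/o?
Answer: 1156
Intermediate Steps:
R(T) = 1 (R(T) = 1/1 = 1)
a(v) = (2 + v)*(5 + v)
V(M, l) = 4 (V(M, l) = (10 + (-4)² + 7*(-4))² = (10 + 16 - 28)² = (-2)² = 4)
(30 + V(R(-1), -6))² = (30 + 4)² = 34² = 1156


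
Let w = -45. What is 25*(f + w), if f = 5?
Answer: -1000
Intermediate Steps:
25*(f + w) = 25*(5 - 45) = 25*(-40) = -1000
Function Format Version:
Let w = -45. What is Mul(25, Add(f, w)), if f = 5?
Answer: -1000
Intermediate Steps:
Mul(25, Add(f, w)) = Mul(25, Add(5, -45)) = Mul(25, -40) = -1000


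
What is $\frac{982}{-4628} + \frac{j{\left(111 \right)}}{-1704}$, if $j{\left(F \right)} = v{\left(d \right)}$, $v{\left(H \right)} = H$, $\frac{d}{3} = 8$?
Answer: $- \frac{37175}{164294} \approx -0.22627$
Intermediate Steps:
$d = 24$ ($d = 3 \cdot 8 = 24$)
$j{\left(F \right)} = 24$
$\frac{982}{-4628} + \frac{j{\left(111 \right)}}{-1704} = \frac{982}{-4628} + \frac{24}{-1704} = 982 \left(- \frac{1}{4628}\right) + 24 \left(- \frac{1}{1704}\right) = - \frac{491}{2314} - \frac{1}{71} = - \frac{37175}{164294}$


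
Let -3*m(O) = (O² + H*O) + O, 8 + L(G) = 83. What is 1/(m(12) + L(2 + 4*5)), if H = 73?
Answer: -1/269 ≈ -0.0037175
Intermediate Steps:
L(G) = 75 (L(G) = -8 + 83 = 75)
m(O) = -74*O/3 - O²/3 (m(O) = -((O² + 73*O) + O)/3 = -(O² + 74*O)/3 = -74*O/3 - O²/3)
1/(m(12) + L(2 + 4*5)) = 1/(-⅓*12*(74 + 12) + 75) = 1/(-⅓*12*86 + 75) = 1/(-344 + 75) = 1/(-269) = -1/269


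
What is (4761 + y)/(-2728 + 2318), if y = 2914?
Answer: -1535/82 ≈ -18.720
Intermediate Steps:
(4761 + y)/(-2728 + 2318) = (4761 + 2914)/(-2728 + 2318) = 7675/(-410) = 7675*(-1/410) = -1535/82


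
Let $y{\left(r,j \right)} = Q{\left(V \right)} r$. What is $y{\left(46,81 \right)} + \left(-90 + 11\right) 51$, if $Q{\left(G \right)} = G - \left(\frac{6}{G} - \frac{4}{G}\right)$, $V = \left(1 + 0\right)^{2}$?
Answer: $-4075$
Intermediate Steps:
$V = 1$ ($V = 1^{2} = 1$)
$Q{\left(G \right)} = G - \frac{2}{G}$
$y{\left(r,j \right)} = - r$ ($y{\left(r,j \right)} = \left(1 - \frac{2}{1}\right) r = \left(1 - 2\right) r = - r$)
$y{\left(46,81 \right)} + \left(-90 + 11\right) 51 = \left(-1\right) 46 + \left(-90 + 11\right) 51 = -46 - 4029 = -4075$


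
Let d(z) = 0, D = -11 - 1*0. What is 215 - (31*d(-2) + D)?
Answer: 226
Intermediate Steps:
D = -11 (D = -11 + 0 = -11)
215 - (31*d(-2) + D) = 215 - (31*0 - 11) = 215 - (0 - 11) = 215 - 1*(-11) = 215 + 11 = 226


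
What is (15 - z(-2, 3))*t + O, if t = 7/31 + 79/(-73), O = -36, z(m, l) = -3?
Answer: -116352/2263 ≈ -51.415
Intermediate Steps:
t = -1938/2263 (t = 7*(1/31) + 79*(-1/73) = 7/31 - 79/73 = -1938/2263 ≈ -0.85639)
(15 - z(-2, 3))*t + O = (15 - 1*(-3))*(-1938/2263) - 36 = (15 + 3)*(-1938/2263) - 36 = 18*(-1938/2263) - 36 = -34884/2263 - 36 = -116352/2263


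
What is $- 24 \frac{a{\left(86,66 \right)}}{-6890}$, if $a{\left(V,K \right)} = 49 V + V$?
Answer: $\frac{10320}{689} \approx 14.978$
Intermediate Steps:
$a{\left(V,K \right)} = 50 V$
$- 24 \frac{a{\left(86,66 \right)}}{-6890} = - 24 \frac{50 \cdot 86}{-6890} = - 24 \cdot 4300 \left(- \frac{1}{6890}\right) = \left(-24\right) \left(- \frac{430}{689}\right) = \frac{10320}{689}$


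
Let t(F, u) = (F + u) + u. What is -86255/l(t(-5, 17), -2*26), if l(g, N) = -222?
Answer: 86255/222 ≈ 388.54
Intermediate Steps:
t(F, u) = F + 2*u
-86255/l(t(-5, 17), -2*26) = -86255/(-222) = -86255*(-1/222) = 86255/222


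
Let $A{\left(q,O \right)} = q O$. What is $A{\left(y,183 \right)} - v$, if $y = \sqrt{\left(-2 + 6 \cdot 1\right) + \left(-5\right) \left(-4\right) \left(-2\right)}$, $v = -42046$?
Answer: $42046 + 1098 i \approx 42046.0 + 1098.0 i$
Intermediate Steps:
$y = 6 i$ ($y = \sqrt{\left(-2 + 6\right) + 20 \left(-2\right)} = \sqrt{4 - 40} = \sqrt{-36} = 6 i \approx 6.0 i$)
$A{\left(q,O \right)} = O q$
$A{\left(y,183 \right)} - v = 183 \cdot 6 i - -42046 = 1098 i + 42046 = 42046 + 1098 i$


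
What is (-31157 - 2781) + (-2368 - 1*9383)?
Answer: -45689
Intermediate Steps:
(-31157 - 2781) + (-2368 - 1*9383) = -33938 + (-2368 - 9383) = -33938 - 11751 = -45689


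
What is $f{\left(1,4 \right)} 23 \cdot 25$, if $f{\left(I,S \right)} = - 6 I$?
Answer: $-3450$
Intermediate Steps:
$f{\left(1,4 \right)} 23 \cdot 25 = \left(-6\right) 1 \cdot 23 \cdot 25 = \left(-6\right) 23 \cdot 25 = \left(-138\right) 25 = -3450$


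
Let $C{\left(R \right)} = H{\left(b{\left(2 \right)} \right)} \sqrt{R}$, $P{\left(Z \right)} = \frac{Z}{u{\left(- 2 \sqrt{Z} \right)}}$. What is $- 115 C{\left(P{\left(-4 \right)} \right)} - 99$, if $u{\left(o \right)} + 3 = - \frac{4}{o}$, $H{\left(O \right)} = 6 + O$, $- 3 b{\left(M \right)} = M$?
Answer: $-99 - \frac{3680}{3 \sqrt{3 + i}} \approx -779.9 + 110.49 i$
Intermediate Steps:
$b{\left(M \right)} = - \frac{M}{3}$
$u{\left(o \right)} = -3 - \frac{4}{o}$
$P{\left(Z \right)} = \frac{Z}{-3 + \frac{2}{\sqrt{Z}}}$ ($P{\left(Z \right)} = \frac{Z}{-3 - \frac{4}{\left(-2\right) \sqrt{Z}}} = \frac{Z}{-3 - 4 \left(- \frac{1}{2 \sqrt{Z}}\right)} = \frac{Z}{-3 + \frac{2}{\sqrt{Z}}}$)
$C{\left(R \right)} = \frac{16 \sqrt{R}}{3}$ ($C{\left(R \right)} = \left(6 - \frac{2}{3}\right) \sqrt{R} = \frac{16 \sqrt{R}}{3}$)
$- 115 C{\left(P{\left(-4 \right)} \right)} - 99 = - 115 \frac{16 \sqrt{- \frac{\left(-4\right)^{\frac{3}{2}}}{-2 + 3 \sqrt{-4}}}}{3} - 99 = - 115 \frac{16 \sqrt{- \frac{\left(-8\right) i}{-2 + 3 \cdot 2 i}}}{3} - 99 = - 115 \frac{16 \sqrt{- \frac{\left(-8\right) i}{-2 + 6 i}}}{3} - 99 = - 115 \frac{16 \sqrt{- - 8 i \frac{-2 - 6 i}{40}}}{3} - 99 = - 115 \frac{16 \sqrt{\frac{i \left(-2 - 6 i\right)}{5}}}{3} - 99 = - 115 \frac{16 \frac{\sqrt{5} \sqrt{i \left(-2 - 6 i\right)}}{5}}{3} - 99 = - 115 \frac{16 \sqrt{5} \sqrt{i \left(-2 - 6 i\right)}}{15} - 99 = - \frac{368 \sqrt{5} \sqrt{i \left(-2 - 6 i\right)}}{3} - 99 = -99 - \frac{368 \sqrt{5} \sqrt{i \left(-2 - 6 i\right)}}{3}$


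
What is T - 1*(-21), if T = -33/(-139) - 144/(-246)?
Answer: 124368/5699 ≈ 21.823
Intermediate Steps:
T = 4689/5699 (T = -33*(-1/139) - 144*(-1/246) = 33/139 + 24/41 = 4689/5699 ≈ 0.82278)
T - 1*(-21) = 4689/5699 - 1*(-21) = 4689/5699 + 21 = 124368/5699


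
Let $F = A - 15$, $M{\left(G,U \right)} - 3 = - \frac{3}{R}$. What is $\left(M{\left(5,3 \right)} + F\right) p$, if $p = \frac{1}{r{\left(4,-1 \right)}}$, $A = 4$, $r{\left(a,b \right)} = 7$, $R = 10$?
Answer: $- \frac{83}{70} \approx -1.1857$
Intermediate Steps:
$M{\left(G,U \right)} = \frac{27}{10}$ ($M{\left(G,U \right)} = 3 - \frac{3}{10} = \frac{27}{10}$)
$p = \frac{1}{7} \approx 0.14286$
$F = -11$ ($F = 4 - 15 = -11$)
$\left(M{\left(5,3 \right)} + F\right) p = \left(\frac{27}{10} - 11\right) \frac{1}{7} = \left(- \frac{83}{10}\right) \frac{1}{7} = - \frac{83}{70}$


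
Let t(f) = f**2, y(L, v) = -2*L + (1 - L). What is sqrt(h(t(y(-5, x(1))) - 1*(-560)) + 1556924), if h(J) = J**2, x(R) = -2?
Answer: 2*sqrt(555695) ≈ 1490.9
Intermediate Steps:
y(L, v) = 1 - 3*L
sqrt(h(t(y(-5, x(1))) - 1*(-560)) + 1556924) = sqrt(((1 - 3*(-5))**2 - 1*(-560))**2 + 1556924) = sqrt(((1 + 15)**2 + 560)**2 + 1556924) = sqrt((16**2 + 560)**2 + 1556924) = sqrt((256 + 560)**2 + 1556924) = sqrt(816**2 + 1556924) = sqrt(665856 + 1556924) = sqrt(2222780) = 2*sqrt(555695)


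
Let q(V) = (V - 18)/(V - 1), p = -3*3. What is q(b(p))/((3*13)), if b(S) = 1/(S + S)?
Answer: 25/57 ≈ 0.43860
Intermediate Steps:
p = -9
b(S) = 1/(2*S)
q(V) = (-18 + V)/(-1 + V)
q(b(p))/((3*13)) = ((-18 + (½)/(-9))/(-1 + (½)/(-9)))/((3*13)) = ((-18 + (½)*(-⅑))/(-1 + (½)*(-⅑)))/39 = ((-18 - 1/18)/(-1 - 1/18))/39 = (-325/18/(-19/18))/39 = (-18/19*(-325/18))/39 = (1/39)*(325/19) = 25/57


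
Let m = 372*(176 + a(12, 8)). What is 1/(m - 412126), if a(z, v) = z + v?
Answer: -1/339214 ≈ -2.9480e-6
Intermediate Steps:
a(z, v) = v + z
m = 72912 (m = 372*(176 + (8 + 12)) = 372*(176 + 20) = 372*196 = 72912)
1/(m - 412126) = 1/(72912 - 412126) = 1/(-339214) = -1/339214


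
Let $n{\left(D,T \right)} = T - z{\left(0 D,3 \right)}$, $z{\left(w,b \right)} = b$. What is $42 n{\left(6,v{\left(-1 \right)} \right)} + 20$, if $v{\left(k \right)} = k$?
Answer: $-148$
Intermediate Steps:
$n{\left(D,T \right)} = -3 + T$ ($n{\left(D,T \right)} = T - 3 = -3 + T$)
$42 n{\left(6,v{\left(-1 \right)} \right)} + 20 = 42 \left(-3 - 1\right) + 20 = 42 \left(-4\right) + 20 = -168 + 20 = -148$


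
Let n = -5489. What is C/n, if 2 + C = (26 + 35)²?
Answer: -3719/5489 ≈ -0.67754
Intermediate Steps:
C = 3719 (C = -2 + (26 + 35)² = -2 + 61² = -2 + 3721 = 3719)
C/n = 3719/(-5489) = 3719*(-1/5489) = -3719/5489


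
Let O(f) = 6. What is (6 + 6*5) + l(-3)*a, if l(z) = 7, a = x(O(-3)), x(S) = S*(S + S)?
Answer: 540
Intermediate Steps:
x(S) = 2*S² (x(S) = S*(2*S) = 2*S²)
a = 72 (a = 2*6² = 2*36 = 72)
(6 + 6*5) + l(-3)*a = (6 + 6*5) + 7*72 = (6 + 30) + 504 = 36 + 504 = 540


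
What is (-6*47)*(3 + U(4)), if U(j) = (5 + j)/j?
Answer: -2961/2 ≈ -1480.5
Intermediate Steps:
U(j) = (5 + j)/j
(-6*47)*(3 + U(4)) = (-6*47)*(3 + (5 + 4)/4) = -282*(3 + (1/4)*9) = -282*(3 + 9/4) = -282*21/4 = -2961/2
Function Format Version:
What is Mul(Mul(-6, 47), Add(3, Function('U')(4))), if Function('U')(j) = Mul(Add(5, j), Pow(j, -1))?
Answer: Rational(-2961, 2) ≈ -1480.5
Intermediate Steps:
Function('U')(j) = Mul(Pow(j, -1), Add(5, j))
Mul(Mul(-6, 47), Add(3, Function('U')(4))) = Mul(Mul(-6, 47), Add(3, Mul(Pow(4, -1), Add(5, 4)))) = Mul(-282, Add(3, Mul(Rational(1, 4), 9))) = Mul(-282, Add(3, Rational(9, 4))) = Mul(-282, Rational(21, 4)) = Rational(-2961, 2)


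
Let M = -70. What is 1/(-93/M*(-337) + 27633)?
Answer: 70/1902969 ≈ 3.6785e-5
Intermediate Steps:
1/(-93/M*(-337) + 27633) = 1/(-93/(-70)*(-337) + 27633) = 1/(-93*(-1/70)*(-337) + 27633) = 1/((93/70)*(-337) + 27633) = 1/(-31341/70 + 27633) = 1/(1902969/70) = 70/1902969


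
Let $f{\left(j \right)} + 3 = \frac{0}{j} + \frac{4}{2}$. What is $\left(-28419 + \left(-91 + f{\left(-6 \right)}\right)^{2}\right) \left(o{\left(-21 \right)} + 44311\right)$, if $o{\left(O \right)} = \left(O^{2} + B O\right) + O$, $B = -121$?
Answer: $-943312760$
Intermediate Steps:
$o{\left(O \right)} = O^{2} - 120 O$ ($o{\left(O \right)} = \left(O^{2} - 121 O\right) + O = O^{2} - 120 O$)
$f{\left(j \right)} = -1$ ($f{\left(j \right)} = -3 + \left(\frac{0}{j} + \frac{4}{2}\right) = -3 + \left(0 + 4 \cdot \frac{1}{2}\right) = -3 + \left(0 + 2\right) = -3 + 2 = -1$)
$\left(-28419 + \left(-91 + f{\left(-6 \right)}\right)^{2}\right) \left(o{\left(-21 \right)} + 44311\right) = \left(-28419 + \left(-91 - 1\right)^{2}\right) \left(- 21 \left(-120 - 21\right) + 44311\right) = \left(-28419 + \left(-92\right)^{2}\right) \left(\left(-21\right) \left(-141\right) + 44311\right) = \left(-28419 + 8464\right) \left(2961 + 44311\right) = \left(-19955\right) 47272 = -943312760$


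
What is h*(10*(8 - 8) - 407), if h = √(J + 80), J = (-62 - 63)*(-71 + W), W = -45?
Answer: -21978*√5 ≈ -49144.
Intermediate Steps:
J = 14500 (J = (-62 - 63)*(-71 - 45) = -125*(-116) = 14500)
h = 54*√5 (h = √(14500 + 80) = √14580 = 54*√5 ≈ 120.75)
h*(10*(8 - 8) - 407) = (54*√5)*(10*(8 - 8) - 407) = (54*√5)*(10*0 - 407) = (54*√5)*(0 - 407) = (54*√5)*(-407) = -21978*√5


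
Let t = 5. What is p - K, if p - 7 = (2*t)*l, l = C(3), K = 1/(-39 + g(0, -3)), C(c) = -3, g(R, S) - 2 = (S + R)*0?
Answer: -850/37 ≈ -22.973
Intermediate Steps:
g(R, S) = 2 (g(R, S) = 2 + (S + R)*0 = 2 + (R + S)*0 = 2 + 0 = 2)
K = -1/37 (K = 1/(-39 + 2) = 1/(-37) = -1/37 ≈ -0.027027)
l = -3
p = -23 (p = 7 + (2*5)*(-3) = 7 + 10*(-3) = 7 - 30 = -23)
p - K = -23 - 1*(-1/37) = -23 + 1/37 = -850/37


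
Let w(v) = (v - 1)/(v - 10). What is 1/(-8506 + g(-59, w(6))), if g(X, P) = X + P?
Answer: -4/34265 ≈ -0.00011674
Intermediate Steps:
w(v) = (-1 + v)/(-10 + v)
g(X, P) = P + X
1/(-8506 + g(-59, w(6))) = 1/(-8506 + ((-1 + 6)/(-10 + 6) - 59)) = 1/(-8506 + (5/(-4) - 59)) = 1/(-8506 + (-¼*5 - 59)) = 1/(-8506 + (-5/4 - 59)) = 1/(-8506 - 241/4) = 1/(-34265/4) = -4/34265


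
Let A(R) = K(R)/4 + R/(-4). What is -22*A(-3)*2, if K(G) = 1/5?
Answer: -176/5 ≈ -35.200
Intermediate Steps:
K(G) = ⅕
A(R) = 1/20 - R/4 (A(R) = (⅕)/4 + R/(-4) = (⅕)*(¼) + R*(-¼) = 1/20 - R/4)
-22*A(-3)*2 = -22*(1/20 - ¼*(-3))*2 = -22*(1/20 + ¾)*2 = -22*⅘*2 = -88/5*2 = -176/5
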